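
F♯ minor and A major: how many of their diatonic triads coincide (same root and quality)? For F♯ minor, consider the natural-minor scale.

Diatonic triads of F♯ minor (natural minor): F♯ minor (i), G♯ diminished (ii°), A major (III), B minor (iv), C♯ minor (v), D major (VI), E major (VII).
Diatonic triads of A major: A major (I), B minor (ii), C♯ minor (iii), D major (IV), E major (V), F♯ minor (vi), G♯ diminished (vii°).
Matching root and quality in both lists: F♯ minor, G♯ diminished, A major, B minor, C♯ minor, D major, E major.
That gives 7 common triads.

7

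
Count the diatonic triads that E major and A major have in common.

4

Diatonic triads of E major: E (I), F#m (ii), G#m (iii), A (IV), B (V), C#m (vi), D#dim (vii°).
Diatonic triads of A major: A (I), Bm (ii), C#m (iii), D (IV), E (V), F#m (vi), G#dim (vii°).
Matching root and quality in both lists: E, F#m, A, C#m.
That gives 4 common triads.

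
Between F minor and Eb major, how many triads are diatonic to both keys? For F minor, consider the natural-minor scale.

4

Diatonic triads of F minor (natural minor): Fm (i), Gdim (ii°), Ab (III), Bbm (iv), Cm (v), Db (VI), Eb (VII).
Diatonic triads of Eb major: Eb (I), Fm (ii), Gm (iii), Ab (IV), Bb (V), Cm (vi), Ddim (vii°).
Matching root and quality in both lists: Fm, Ab, Cm, Eb.
That gives 4 common triads.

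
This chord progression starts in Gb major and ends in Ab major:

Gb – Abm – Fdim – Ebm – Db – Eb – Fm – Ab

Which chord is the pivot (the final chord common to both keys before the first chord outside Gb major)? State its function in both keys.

Db — V in Gb major, IV in Ab major

Chords diatonic to Gb major: Gb, Abm, Bbm, Cb, Db, Ebm, Fdim.
Reading the progression, the first chord not in that set is Eb, so the modulation leaves Gb major there.
The chord immediately before Eb is Db, which is diatonic to both keys: V in Gb major and IV in Ab major.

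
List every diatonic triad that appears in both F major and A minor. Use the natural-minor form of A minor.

F, Am, C, Dm

Triads in F major: F major (I), G minor (ii), A minor (iii), Bb major (IV), C major (V), D minor (vi), E diminished (vii°).
Triads in A minor (natural minor): A minor (i), B diminished (ii°), C major (III), D minor (iv), E minor (v), F major (VI), G major (VII).
Shared triads with their functions: F major (I in F major, VI in A minor); A minor (iii in F major, i in A minor); C major (V in F major, III in A minor); D minor (vi in F major, iv in A minor).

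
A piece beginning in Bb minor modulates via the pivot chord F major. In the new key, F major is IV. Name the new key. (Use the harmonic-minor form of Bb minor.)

C major

The numeral IV denotes a major triad on scale degree 4. With F on degree 4, the tonic of the new key is C.
Degree 4 carries a major triad in major keys, so the destination is C major.
Check: the diatonic triads of C major are C (I), Dm (ii), Em (iii), F (IV), G (V), Am (vi), Bdim (vii°) — F major is indeed IV.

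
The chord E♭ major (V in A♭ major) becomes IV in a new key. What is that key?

B♭ major

The numeral IV denotes a major triad on scale degree 4. With E♭ on degree 4, the tonic of the new key is B♭.
Degree 4 carries a major triad in major keys, so the destination is B♭ major.
Check: the diatonic triads of B♭ major are B♭ (I), Cm (ii), Dm (iii), E♭ (IV), F (V), Gm (vi), Adim (vii°) — E♭ major is indeed IV.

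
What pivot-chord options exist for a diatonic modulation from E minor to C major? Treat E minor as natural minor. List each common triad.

Em, G, Am, C

Triads in E minor (natural minor): E minor (i), F# diminished (ii°), G major (III), A minor (iv), B minor (v), C major (VI), D major (VII).
Triads in C major: C major (I), D minor (ii), E minor (iii), F major (IV), G major (V), A minor (vi), B diminished (vii°).
Shared triads with their functions: E minor (i in E minor, iii in C major); G major (III in E minor, V in C major); A minor (iv in E minor, vi in C major); C major (VI in E minor, I in C major).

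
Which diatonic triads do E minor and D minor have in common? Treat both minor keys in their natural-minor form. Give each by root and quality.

Triads in E minor (natural minor): Em (i), F#dim (ii°), G (III), Am (iv), Bm (v), C (VI), D (VII).
Triads in D minor (natural minor): Dm (i), Edim (ii°), F (III), Gm (iv), Am (v), Bb (VI), C (VII).
Shared triads with their functions: Am (iv in E minor, v in D minor); C (VI in E minor, VII in D minor).

Am, C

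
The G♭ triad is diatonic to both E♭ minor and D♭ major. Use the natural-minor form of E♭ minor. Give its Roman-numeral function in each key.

III in E♭ minor; IV in D♭ major

The scale of E♭ minor (natural minor) is E♭ F G♭ A♭ B♭ C♭ D♭; G♭ is degree 3, and the triad built there (G♭-B♭-D♭) is major, so it is III.
The scale of D♭ major is D♭ E♭ F G♭ A♭ B♭ C; G♭ is degree 4, and the triad built there (G♭-B♭-D♭) is major, so it is IV.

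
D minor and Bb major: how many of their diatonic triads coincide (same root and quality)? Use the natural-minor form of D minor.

4

Diatonic triads of D minor (natural minor): Dm (i), Edim (ii°), F (III), Gm (iv), Am (v), Bb (VI), C (VII).
Diatonic triads of Bb major: Bb (I), Cm (ii), Dm (iii), Eb (IV), F (V), Gm (vi), Adim (vii°).
Matching root and quality in both lists: Dm, F, Gm, Bb.
That gives 4 common triads.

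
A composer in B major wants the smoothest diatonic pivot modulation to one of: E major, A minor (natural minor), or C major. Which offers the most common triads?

E major

Triads of B major: B major (I), C# minor (ii), D# minor (iii), E major (IV), F# major (V), G# minor (vi), A# diminished (vii°).
E major shares 4: B, C#m, E, G#m.
A minor (natural minor) shares 0: none.
C major shares 0: none.
The most common triads (4) are shared with E major.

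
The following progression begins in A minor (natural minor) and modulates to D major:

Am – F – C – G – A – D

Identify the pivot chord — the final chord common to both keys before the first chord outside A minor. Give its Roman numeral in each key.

Chords diatonic to A minor: Am, Bdim, C, Dm, Em, F, G.
Reading the progression, the first chord not in that set is A, so the modulation leaves A minor there.
The chord immediately before A is G, which is diatonic to both keys: VII in A minor and IV in D major.

G — VII in A minor, IV in D major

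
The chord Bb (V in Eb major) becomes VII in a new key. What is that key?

The numeral VII denotes a major triad on scale degree 7. With Bb on degree 7, the tonic of the new key is C.
Degree 7 carries a major triad in natural-minor keys, so the destination is C minor.
Check: the diatonic triads of C minor (natural minor) are Cm (i), Ddim (ii°), Eb (III), Fm (iv), Gm (v), Ab (VI), Bb (VII) — Bb is indeed VII.

C minor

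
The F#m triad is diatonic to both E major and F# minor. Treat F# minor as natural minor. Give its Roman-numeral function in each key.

The scale of E major is E F# G# A B C# D#; F# is degree 2, and the triad built there (F#-A-C#) is minor, so it is ii.
The scale of F# minor (natural minor) is F# G# A B C# D E; F# is degree 1, and the triad built there (F#-A-C#) is minor, so it is i.

ii in E major; i in F# minor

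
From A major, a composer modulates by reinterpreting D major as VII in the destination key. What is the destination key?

E minor

The numeral VII denotes a major triad on scale degree 7. With D on degree 7, the tonic of the new key is E.
Degree 7 carries a major triad in natural-minor keys, so the destination is E minor.
Check: the diatonic triads of E minor (natural minor) are Em (i), F#dim (ii°), G (III), Am (iv), Bm (v), C (VI), D (VII) — D major is indeed VII.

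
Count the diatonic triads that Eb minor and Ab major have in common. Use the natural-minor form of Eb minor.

2

Diatonic triads of Eb minor (natural minor): Ebm (i), Fdim (ii°), Gb (III), Abm (iv), Bbm (v), Cb (VI), Db (VII).
Diatonic triads of Ab major: Ab (I), Bbm (ii), Cm (iii), Db (IV), Eb (V), Fm (vi), Gdim (vii°).
Matching root and quality in both lists: Bbm, Db.
That gives 2 common triads.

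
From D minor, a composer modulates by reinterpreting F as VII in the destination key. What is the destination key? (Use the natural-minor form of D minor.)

G minor

The numeral VII denotes a major triad on scale degree 7. With F on degree 7, the tonic of the new key is G.
Degree 7 carries a major triad in natural-minor keys, so the destination is G minor.
Check: the diatonic triads of G minor (natural minor) are Gm (i), Adim (ii°), Bb (III), Cm (iv), Dm (v), Eb (VI), F (VII) — F is indeed VII.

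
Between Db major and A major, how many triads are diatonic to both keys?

0

Diatonic triads of Db major: Db (I), Ebm (ii), Fm (iii), Gb (IV), Ab (V), Bbm (vi), Cdim (vii°).
Diatonic triads of A major: A (I), Bm (ii), C#m (iii), D (IV), E (V), F#m (vi), G#dim (vii°).
No triad has the same root and quality in both keys.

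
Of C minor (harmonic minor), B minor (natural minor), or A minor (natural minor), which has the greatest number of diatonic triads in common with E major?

Triads of E major: E major (I), F♯ minor (ii), G♯ minor (iii), A major (IV), B major (V), C♯ minor (vi), D♯ diminished (vii°).
C minor (harmonic minor) shares 0: none.
B minor (natural minor) shares 2: F♯m, A.
A minor (natural minor) shares 0: none.
The most common triads (2) are shared with B minor.

B minor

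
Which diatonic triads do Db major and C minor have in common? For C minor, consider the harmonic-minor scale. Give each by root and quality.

Triads in Db major: Db (I), Ebm (ii), Fm (iii), Gb (IV), Ab (V), Bbm (vi), Cdim (vii°).
Triads in C minor (harmonic minor): Cm (i), Ddim (ii°), Ebaug (III+), Fm (iv), G (V), Ab (VI), Bdim (vii°).
Shared triads with their functions: Fm (iii in Db major, iv in C minor); Ab (V in Db major, VI in C minor).

Fm, Ab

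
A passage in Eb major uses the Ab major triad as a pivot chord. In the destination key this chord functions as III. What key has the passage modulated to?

The numeral III denotes a major triad on scale degree 3. With Ab on degree 3, the tonic of the new key is F.
Degree 3 carries a major triad in natural-minor keys, so the destination is F minor.
Check: the diatonic triads of F minor (natural minor) are Fm (i), Gdim (ii°), Ab (III), Bbm (iv), Cm (v), Db (VI), Eb (VII) — Ab major is indeed III.

F minor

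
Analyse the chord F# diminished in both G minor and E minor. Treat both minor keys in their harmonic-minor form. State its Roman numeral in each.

The scale of G minor (harmonic minor) is G A Bb C D Eb F#; F# is degree 7, and the triad built there (F#-A-C) is diminished, so it is vii°.
The scale of E minor (harmonic minor) is E F# G A B C D#; F# is degree 2, and the triad built there (F#-A-C) is diminished, so it is ii°.

vii° in G minor; ii° in E minor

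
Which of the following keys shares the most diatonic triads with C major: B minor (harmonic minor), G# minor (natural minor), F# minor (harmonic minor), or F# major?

Triads of C major: C major (I), D minor (ii), E minor (iii), F major (IV), G major (V), A minor (vi), B diminished (vii°).
B minor (harmonic minor) shares 2: Em, G.
G# minor (natural minor) shares 0: none.
F# minor (harmonic minor) shares 0: none.
F# major shares 0: none.
The most common triads (2) are shared with B minor.

B minor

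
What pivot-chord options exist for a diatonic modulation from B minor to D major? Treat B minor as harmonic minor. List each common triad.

Triads in B minor (harmonic minor): B minor (i), C# diminished (ii°), D augmented (III+), E minor (iv), F# major (V), G major (VI), A# diminished (vii°).
Triads in D major: D major (I), E minor (ii), F# minor (iii), G major (IV), A major (V), B minor (vi), C# diminished (vii°).
Shared triads with their functions: B minor (i in B minor, vi in D major); C# diminished (ii° in B minor, vii° in D major); E minor (iv in B minor, ii in D major); G major (VI in B minor, IV in D major).

Bm, C#dim, Em, G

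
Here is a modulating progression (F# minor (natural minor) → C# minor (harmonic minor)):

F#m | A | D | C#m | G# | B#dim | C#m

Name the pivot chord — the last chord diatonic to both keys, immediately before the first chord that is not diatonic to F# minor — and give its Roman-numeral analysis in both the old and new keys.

C#m — v in F# minor, i in C# minor

Chords diatonic to F# minor: F#m, G#dim, A, Bm, C#m, D, E.
Reading the progression, the first chord not in that set is G#, so the modulation leaves F# minor there.
The chord immediately before G# is C#m, which is diatonic to both keys: v in F# minor and i in C# minor.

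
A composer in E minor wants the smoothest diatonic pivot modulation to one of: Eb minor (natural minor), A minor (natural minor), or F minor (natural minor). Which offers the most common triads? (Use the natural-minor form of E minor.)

Triads of E minor (natural minor): E minor (i), F# diminished (ii°), G major (III), A minor (iv), B minor (v), C major (VI), D major (VII).
Eb minor (natural minor) shares 0: none.
A minor (natural minor) shares 4: Em, G, Am, C.
F minor (natural minor) shares 0: none.
The most common triads (4) are shared with A minor.

A minor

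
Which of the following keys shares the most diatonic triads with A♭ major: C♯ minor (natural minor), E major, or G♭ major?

Triads of A♭ major: A♭ major (I), B♭ minor (ii), C minor (iii), D♭ major (IV), E♭ major (V), F minor (vi), G diminished (vii°).
C♯ minor (natural minor) shares 0: none.
E major shares 0: none.
G♭ major shares 2: B♭m, D♭.
The most common triads (2) are shared with G♭ major.

G♭ major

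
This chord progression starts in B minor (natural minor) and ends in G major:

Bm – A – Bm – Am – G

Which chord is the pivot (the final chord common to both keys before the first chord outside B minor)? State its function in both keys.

Chords diatonic to B minor: Bm, C♯dim, D, Em, F♯m, G, A.
Reading the progression, the first chord not in that set is Am, so the modulation leaves B minor there.
The chord immediately before Am is Bm, which is diatonic to both keys: i in B minor and iii in G major.

Bm — i in B minor, iii in G major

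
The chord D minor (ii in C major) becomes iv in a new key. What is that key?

A minor

The numeral iv denotes a minor triad on scale degree 4. With D on degree 4, the tonic of the new key is A.
Degree 4 carries a minor triad in minor keys, so the destination is A minor.
Check: the diatonic triads of A minor (natural minor) are Am (i), Bdim (ii°), C (III), Dm (iv), Em (v), F (VI), G (VII) — D minor is indeed iv.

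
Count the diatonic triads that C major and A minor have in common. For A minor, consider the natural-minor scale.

7

Diatonic triads of C major: C (I), Dm (ii), Em (iii), F (IV), G (V), Am (vi), Bdim (vii°).
Diatonic triads of A minor (natural minor): Am (i), Bdim (ii°), C (III), Dm (iv), Em (v), F (VI), G (VII).
Matching root and quality in both lists: C, Dm, Em, F, G, Am, Bdim.
That gives 7 common triads.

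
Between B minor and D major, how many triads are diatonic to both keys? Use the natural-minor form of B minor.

Diatonic triads of B minor (natural minor): Bm (i), C#dim (ii°), D (III), Em (iv), F#m (v), G (VI), A (VII).
Diatonic triads of D major: D (I), Em (ii), F#m (iii), G (IV), A (V), Bm (vi), C#dim (vii°).
Matching root and quality in both lists: Bm, C#dim, D, Em, F#m, G, A.
That gives 7 common triads.

7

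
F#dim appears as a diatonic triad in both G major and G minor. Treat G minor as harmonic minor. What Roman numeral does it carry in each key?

The scale of G major is G A B C D E F#; F# is degree 7, and the triad built there (F#-A-C) is diminished, so it is vii°.
The scale of G minor (harmonic minor) is G A Bb C D Eb F#; F# is degree 7, and the triad built there (F#-A-C) is diminished, so it is vii°.

vii° in G major; vii° in G minor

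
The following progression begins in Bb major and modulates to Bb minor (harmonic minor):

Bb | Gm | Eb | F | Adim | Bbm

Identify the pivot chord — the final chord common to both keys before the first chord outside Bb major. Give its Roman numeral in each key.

Adim — vii° in Bb major, vii° in Bb minor

Chords diatonic to Bb major: Bb, Cm, Dm, Eb, F, Gm, Adim.
Reading the progression, the first chord not in that set is Bbm, so the modulation leaves Bb major there.
The chord immediately before Bbm is Adim, which is diatonic to both keys: vii° in Bb major and vii° in Bb minor.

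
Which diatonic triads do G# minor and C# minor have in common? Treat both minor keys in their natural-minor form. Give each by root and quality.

Triads in G# minor (natural minor): G# minor (i), A# diminished (ii°), B major (III), C# minor (iv), D# minor (v), E major (VI), F# major (VII).
Triads in C# minor (natural minor): C# minor (i), D# diminished (ii°), E major (III), F# minor (iv), G# minor (v), A major (VI), B major (VII).
Shared triads with their functions: G# minor (i in G# minor, v in C# minor); B major (III in G# minor, VII in C# minor); C# minor (iv in G# minor, i in C# minor); E major (VI in G# minor, III in C# minor).

G#m, B, C#m, E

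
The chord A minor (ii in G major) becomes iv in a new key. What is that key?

The numeral iv denotes a minor triad on scale degree 4. With A on degree 4, the tonic of the new key is E.
Degree 4 carries a minor triad in minor keys, so the destination is E minor.
Check: the diatonic triads of E minor (natural minor) are Em (i), F♯dim (ii°), G (III), Am (iv), Bm (v), C (VI), D (VII) — A minor is indeed iv.

E minor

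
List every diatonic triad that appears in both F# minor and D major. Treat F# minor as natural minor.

F#m, A, Bm, D

Triads in F# minor (natural minor): F# minor (i), G# diminished (ii°), A major (III), B minor (iv), C# minor (v), D major (VI), E major (VII).
Triads in D major: D major (I), E minor (ii), F# minor (iii), G major (IV), A major (V), B minor (vi), C# diminished (vii°).
Shared triads with their functions: F# minor (i in F# minor, iii in D major); A major (III in F# minor, V in D major); B minor (iv in F# minor, vi in D major); D major (VI in F# minor, I in D major).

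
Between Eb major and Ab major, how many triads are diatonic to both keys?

4

Diatonic triads of Eb major: Eb major (I), F minor (ii), G minor (iii), Ab major (IV), Bb major (V), C minor (vi), D diminished (vii°).
Diatonic triads of Ab major: Ab major (I), Bb minor (ii), C minor (iii), Db major (IV), Eb major (V), F minor (vi), G diminished (vii°).
Matching root and quality in both lists: Eb major, F minor, Ab major, C minor.
That gives 4 common triads.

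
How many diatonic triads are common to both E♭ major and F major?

2

Diatonic triads of E♭ major: E♭ (I), Fm (ii), Gm (iii), A♭ (IV), B♭ (V), Cm (vi), Ddim (vii°).
Diatonic triads of F major: F (I), Gm (ii), Am (iii), B♭ (IV), C (V), Dm (vi), Edim (vii°).
Matching root and quality in both lists: Gm, B♭.
That gives 2 common triads.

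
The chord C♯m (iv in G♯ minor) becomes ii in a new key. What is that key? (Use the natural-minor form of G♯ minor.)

B major

The numeral ii denotes a minor triad on scale degree 2. With C♯ on degree 2, the tonic of the new key is B.
Degree 2 carries a minor triad in major keys, so the destination is B major.
Check: the diatonic triads of B major are B (I), C♯m (ii), D♯m (iii), E (IV), F♯ (V), G♯m (vi), A♯dim (vii°) — C♯m is indeed ii.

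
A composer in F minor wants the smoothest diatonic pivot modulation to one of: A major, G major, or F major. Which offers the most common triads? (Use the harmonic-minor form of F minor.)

F major

Triads of F minor (harmonic minor): F minor (i), G diminished (ii°), Ab augmented (III+), Bb minor (iv), C major (V), Db major (VI), E diminished (vii°).
A major shares 0: none.
G major shares 1: C.
F major shares 2: C, Edim.
The most common triads (2) are shared with F major.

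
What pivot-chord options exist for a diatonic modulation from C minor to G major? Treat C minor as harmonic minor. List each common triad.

Triads in C minor (harmonic minor): C minor (i), D diminished (ii°), Eb augmented (III+), F minor (iv), G major (V), Ab major (VI), B diminished (vii°).
Triads in G major: G major (I), A minor (ii), B minor (iii), C major (IV), D major (V), E minor (vi), F# diminished (vii°).
Shared triads with their functions: G major (V in C minor, I in G major).

G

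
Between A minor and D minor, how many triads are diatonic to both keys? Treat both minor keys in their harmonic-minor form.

1

Diatonic triads of A minor (harmonic minor): Am (i), Bdim (ii°), Caug (III+), Dm (iv), E (V), F (VI), G#dim (vii°).
Diatonic triads of D minor (harmonic minor): Dm (i), Edim (ii°), Faug (III+), Gm (iv), A (V), Bb (VI), C#dim (vii°).
Matching root and quality in both lists: Dm.
That gives 1 common triad.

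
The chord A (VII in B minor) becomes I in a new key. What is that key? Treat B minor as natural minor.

The numeral I denotes a major triad on scale degree 1. With A on degree 1, the tonic of the new key is A.
Degree 1 carries a major triad in major keys, so the destination is A major.
Check: the diatonic triads of A major are A (I), Bm (ii), C#m (iii), D (IV), E (V), F#m (vi), G#dim (vii°) — A is indeed I.

A major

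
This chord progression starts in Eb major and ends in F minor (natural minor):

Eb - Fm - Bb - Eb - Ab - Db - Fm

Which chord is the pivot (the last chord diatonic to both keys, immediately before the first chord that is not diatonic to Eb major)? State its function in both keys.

Ab — IV in Eb major, III in F minor

Chords diatonic to Eb major: Eb, Fm, Gm, Ab, Bb, Cm, Ddim.
Reading the progression, the first chord not in that set is Db, so the modulation leaves Eb major there.
The chord immediately before Db is Ab, which is diatonic to both keys: IV in Eb major and III in F minor.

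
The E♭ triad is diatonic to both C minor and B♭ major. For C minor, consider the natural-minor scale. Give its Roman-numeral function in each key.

III in C minor; IV in B♭ major

The scale of C minor (natural minor) is C D E♭ F G A♭ B♭; E♭ is degree 3, and the triad built there (E♭-G-B♭) is major, so it is III.
The scale of B♭ major is B♭ C D E♭ F G A; E♭ is degree 4, and the triad built there (E♭-G-B♭) is major, so it is IV.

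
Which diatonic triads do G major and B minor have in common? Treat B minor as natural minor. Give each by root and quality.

Triads in G major: G (I), Am (ii), Bm (iii), C (IV), D (V), Em (vi), F♯dim (vii°).
Triads in B minor (natural minor): Bm (i), C♯dim (ii°), D (III), Em (iv), F♯m (v), G (VI), A (VII).
Shared triads with their functions: G (I in G major, VI in B minor); Bm (iii in G major, i in B minor); D (V in G major, III in B minor); Em (vi in G major, iv in B minor).

G, Bm, D, Em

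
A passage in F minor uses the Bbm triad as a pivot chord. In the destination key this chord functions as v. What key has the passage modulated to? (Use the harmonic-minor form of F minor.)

The numeral v denotes a minor triad on scale degree 5. With Bb on degree 5, the tonic of the new key is Eb.
Degree 5 carries a minor triad in natural-minor keys, so the destination is Eb minor.
Check: the diatonic triads of Eb minor (natural minor) are Ebm (i), Fdim (ii°), Gb (III), Abm (iv), Bbm (v), Cb (VI), Db (VII) — Bbm is indeed v.

Eb minor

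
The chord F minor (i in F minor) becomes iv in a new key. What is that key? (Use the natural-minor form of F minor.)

C minor

The numeral iv denotes a minor triad on scale degree 4. With F on degree 4, the tonic of the new key is C.
Degree 4 carries a minor triad in minor keys, so the destination is C minor.
Check: the diatonic triads of C minor (natural minor) are Cm (i), Ddim (ii°), Eb (III), Fm (iv), Gm (v), Ab (VI), Bb (VII) — F minor is indeed iv.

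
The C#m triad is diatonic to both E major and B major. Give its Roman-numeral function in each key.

The scale of E major is E F# G# A B C# D#; C# is degree 6, and the triad built there (C#-E-G#) is minor, so it is vi.
The scale of B major is B C# D# E F# G# A#; C# is degree 2, and the triad built there (C#-E-G#) is minor, so it is ii.

vi in E major; ii in B major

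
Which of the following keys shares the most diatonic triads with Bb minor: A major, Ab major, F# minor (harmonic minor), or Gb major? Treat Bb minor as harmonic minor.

Triads of Bb minor (harmonic minor): Bb minor (i), C diminished (ii°), Db augmented (III+), Eb minor (iv), F major (V), Gb major (VI), A diminished (vii°).
A major shares 0: none.
Ab major shares 1: Bbm.
F# minor (harmonic minor) shares 0: none.
Gb major shares 3: Bbm, Ebm, Gb.
The most common triads (3) are shared with Gb major.

Gb major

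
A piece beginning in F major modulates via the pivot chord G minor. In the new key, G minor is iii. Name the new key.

Eb major

The numeral iii denotes a minor triad on scale degree 3. With G on degree 3, the tonic of the new key is Eb.
Degree 3 carries a minor triad in major keys, so the destination is Eb major.
Check: the diatonic triads of Eb major are Eb (I), Fm (ii), Gm (iii), Ab (IV), Bb (V), Cm (vi), Ddim (vii°) — G minor is indeed iii.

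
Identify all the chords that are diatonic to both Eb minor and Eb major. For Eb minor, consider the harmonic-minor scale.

Bb, Ddim

Triads in Eb minor (harmonic minor): Ebm (i), Fdim (ii°), Gbaug (III+), Abm (iv), Bb (V), Cb (VI), Ddim (vii°).
Triads in Eb major: Eb (I), Fm (ii), Gm (iii), Ab (IV), Bb (V), Cm (vi), Ddim (vii°).
Shared triads with their functions: Bb (V in Eb minor, V in Eb major); Ddim (vii° in Eb minor, vii° in Eb major).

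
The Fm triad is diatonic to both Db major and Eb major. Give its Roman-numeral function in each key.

iii in Db major; ii in Eb major

The scale of Db major is Db Eb F Gb Ab Bb C; F is degree 3, and the triad built there (F-Ab-C) is minor, so it is iii.
The scale of Eb major is Eb F G Ab Bb C D; F is degree 2, and the triad built there (F-Ab-C) is minor, so it is ii.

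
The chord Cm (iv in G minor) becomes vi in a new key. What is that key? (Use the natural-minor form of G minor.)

The numeral vi denotes a minor triad on scale degree 6. With C on degree 6, the tonic of the new key is Eb.
Degree 6 carries a minor triad in major keys, so the destination is Eb major.
Check: the diatonic triads of Eb major are Eb (I), Fm (ii), Gm (iii), Ab (IV), Bb (V), Cm (vi), Ddim (vii°) — Cm is indeed vi.

Eb major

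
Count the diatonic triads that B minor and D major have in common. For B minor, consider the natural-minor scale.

7

Diatonic triads of B minor (natural minor): B minor (i), C♯ diminished (ii°), D major (III), E minor (iv), F♯ minor (v), G major (VI), A major (VII).
Diatonic triads of D major: D major (I), E minor (ii), F♯ minor (iii), G major (IV), A major (V), B minor (vi), C♯ diminished (vii°).
Matching root and quality in both lists: B minor, C♯ diminished, D major, E minor, F♯ minor, G major, A major.
That gives 7 common triads.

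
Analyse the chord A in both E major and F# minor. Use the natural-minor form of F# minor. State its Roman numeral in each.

The scale of E major is E F# G# A B C# D#; A is degree 4, and the triad built there (A-C#-E) is major, so it is IV.
The scale of F# minor (natural minor) is F# G# A B C# D E; A is degree 3, and the triad built there (A-C#-E) is major, so it is III.

IV in E major; III in F# minor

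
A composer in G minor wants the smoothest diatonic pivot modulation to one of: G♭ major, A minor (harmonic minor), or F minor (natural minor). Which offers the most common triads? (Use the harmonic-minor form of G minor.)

F minor

Triads of G minor (harmonic minor): Gm (i), Adim (ii°), B♭aug (III+), Cm (iv), D (V), E♭ (VI), F♯dim (vii°).
G♭ major shares 0: none.
A minor (harmonic minor) shares 0: none.
F minor (natural minor) shares 2: Cm, E♭.
The most common triads (2) are shared with F minor.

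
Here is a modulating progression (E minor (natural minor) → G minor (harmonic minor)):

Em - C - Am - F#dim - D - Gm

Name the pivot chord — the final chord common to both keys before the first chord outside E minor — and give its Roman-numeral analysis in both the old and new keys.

Chords diatonic to E minor: Em, F#dim, G, Am, Bm, C, D.
Reading the progression, the first chord not in that set is Gm, so the modulation leaves E minor there.
The chord immediately before Gm is D, which is diatonic to both keys: VII in E minor and V in G minor.

D — VII in E minor, V in G minor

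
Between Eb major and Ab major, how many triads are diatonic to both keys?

4

Diatonic triads of Eb major: Eb major (I), F minor (ii), G minor (iii), Ab major (IV), Bb major (V), C minor (vi), D diminished (vii°).
Diatonic triads of Ab major: Ab major (I), Bb minor (ii), C minor (iii), Db major (IV), Eb major (V), F minor (vi), G diminished (vii°).
Matching root and quality in both lists: Eb major, F minor, Ab major, C minor.
That gives 4 common triads.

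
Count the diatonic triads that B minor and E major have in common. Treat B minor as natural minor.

Diatonic triads of B minor (natural minor): B minor (i), C# diminished (ii°), D major (III), E minor (iv), F# minor (v), G major (VI), A major (VII).
Diatonic triads of E major: E major (I), F# minor (ii), G# minor (iii), A major (IV), B major (V), C# minor (vi), D# diminished (vii°).
Matching root and quality in both lists: F# minor, A major.
That gives 2 common triads.

2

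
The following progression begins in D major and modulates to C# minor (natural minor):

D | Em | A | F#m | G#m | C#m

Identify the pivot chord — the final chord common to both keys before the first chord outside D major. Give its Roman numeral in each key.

F#m — iii in D major, iv in C# minor

Chords diatonic to D major: D, Em, F#m, G, A, Bm, C#dim.
Reading the progression, the first chord not in that set is G#m, so the modulation leaves D major there.
The chord immediately before G#m is F#m, which is diatonic to both keys: iii in D major and iv in C# minor.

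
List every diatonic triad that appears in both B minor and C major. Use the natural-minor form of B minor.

Triads in B minor (natural minor): B minor (i), C# diminished (ii°), D major (III), E minor (iv), F# minor (v), G major (VI), A major (VII).
Triads in C major: C major (I), D minor (ii), E minor (iii), F major (IV), G major (V), A minor (vi), B diminished (vii°).
Shared triads with their functions: E minor (iv in B minor, iii in C major); G major (VI in B minor, V in C major).

Em, G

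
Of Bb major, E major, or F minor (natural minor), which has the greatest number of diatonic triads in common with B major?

Triads of B major: B major (I), C# minor (ii), D# minor (iii), E major (IV), F# major (V), G# minor (vi), A# diminished (vii°).
Bb major shares 0: none.
E major shares 4: B, C#m, E, G#m.
F minor (natural minor) shares 0: none.
The most common triads (4) are shared with E major.

E major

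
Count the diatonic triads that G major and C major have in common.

Diatonic triads of G major: G major (I), A minor (ii), B minor (iii), C major (IV), D major (V), E minor (vi), F# diminished (vii°).
Diatonic triads of C major: C major (I), D minor (ii), E minor (iii), F major (IV), G major (V), A minor (vi), B diminished (vii°).
Matching root and quality in both lists: G major, A minor, C major, E minor.
That gives 4 common triads.

4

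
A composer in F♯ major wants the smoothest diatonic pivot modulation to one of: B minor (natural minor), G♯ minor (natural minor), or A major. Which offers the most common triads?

Triads of F♯ major: F♯ (I), G♯m (ii), A♯m (iii), B (IV), C♯ (V), D♯m (vi), E♯dim (vii°).
B minor (natural minor) shares 0: none.
G♯ minor (natural minor) shares 4: F♯, G♯m, B, D♯m.
A major shares 0: none.
The most common triads (4) are shared with G♯ minor.

G♯ minor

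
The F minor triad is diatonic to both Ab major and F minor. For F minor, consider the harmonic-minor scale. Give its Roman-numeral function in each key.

The scale of Ab major is Ab Bb C Db Eb F G; F is degree 6, and the triad built there (F-Ab-C) is minor, so it is vi.
The scale of F minor (harmonic minor) is F G Ab Bb C Db E; F is degree 1, and the triad built there (F-Ab-C) is minor, so it is i.

vi in Ab major; i in F minor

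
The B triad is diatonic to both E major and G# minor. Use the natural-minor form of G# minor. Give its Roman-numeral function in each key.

The scale of E major is E F# G# A B C# D#; B is degree 5, and the triad built there (B-D#-F#) is major, so it is V.
The scale of G# minor (natural minor) is G# A# B C# D# E F#; B is degree 3, and the triad built there (B-D#-F#) is major, so it is III.

V in E major; III in G# minor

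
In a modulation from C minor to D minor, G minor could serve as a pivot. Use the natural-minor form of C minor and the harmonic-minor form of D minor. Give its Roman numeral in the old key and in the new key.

v in C minor; iv in D minor

The scale of C minor (natural minor) is C D Eb F G Ab Bb; G is degree 5, and the triad built there (G-Bb-D) is minor, so it is v.
The scale of D minor (harmonic minor) is D E F G A Bb C#; G is degree 4, and the triad built there (G-Bb-D) is minor, so it is iv.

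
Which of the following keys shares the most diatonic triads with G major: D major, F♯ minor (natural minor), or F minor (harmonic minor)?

D major

Triads of G major: G major (I), A minor (ii), B minor (iii), C major (IV), D major (V), E minor (vi), F♯ diminished (vii°).
D major shares 4: G, Bm, D, Em.
F♯ minor (natural minor) shares 2: Bm, D.
F minor (harmonic minor) shares 1: C.
The most common triads (4) are shared with D major.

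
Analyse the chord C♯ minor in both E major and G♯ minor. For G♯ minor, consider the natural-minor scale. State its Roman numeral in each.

vi in E major; iv in G♯ minor

The scale of E major is E F♯ G♯ A B C♯ D♯; C♯ is degree 6, and the triad built there (C♯-E-G♯) is minor, so it is vi.
The scale of G♯ minor (natural minor) is G♯ A♯ B C♯ D♯ E F♯; C♯ is degree 4, and the triad built there (C♯-E-G♯) is minor, so it is iv.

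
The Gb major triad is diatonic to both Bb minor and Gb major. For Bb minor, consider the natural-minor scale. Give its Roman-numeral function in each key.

The scale of Bb minor (natural minor) is Bb C Db Eb F Gb Ab; Gb is degree 6, and the triad built there (Gb-Bb-Db) is major, so it is VI.
The scale of Gb major is Gb Ab Bb Cb Db Eb F; Gb is degree 1, and the triad built there (Gb-Bb-Db) is major, so it is I.

VI in Bb minor; I in Gb major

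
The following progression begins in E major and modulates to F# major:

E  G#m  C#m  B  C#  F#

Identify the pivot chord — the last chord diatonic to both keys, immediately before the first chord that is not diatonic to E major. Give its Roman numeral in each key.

B — V in E major, IV in F# major

Chords diatonic to E major: E, F#m, G#m, A, B, C#m, D#dim.
Reading the progression, the first chord not in that set is C#, so the modulation leaves E major there.
The chord immediately before C# is B, which is diatonic to both keys: V in E major and IV in F# major.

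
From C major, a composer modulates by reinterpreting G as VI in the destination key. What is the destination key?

The numeral VI denotes a major triad on scale degree 6. With G on degree 6, the tonic of the new key is B.
Degree 6 carries a major triad in minor keys, so the destination is B minor.
Check: the diatonic triads of B minor (natural minor) are Bm (i), C#dim (ii°), D (III), Em (iv), F#m (v), G (VI), A (VII) — G is indeed VI.

B minor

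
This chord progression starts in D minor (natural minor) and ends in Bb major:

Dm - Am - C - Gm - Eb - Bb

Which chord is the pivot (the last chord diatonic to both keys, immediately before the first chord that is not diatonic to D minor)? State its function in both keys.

Gm — iv in D minor, vi in Bb major

Chords diatonic to D minor: Dm, Edim, F, Gm, Am, Bb, C.
Reading the progression, the first chord not in that set is Eb, so the modulation leaves D minor there.
The chord immediately before Eb is Gm, which is diatonic to both keys: iv in D minor and vi in Bb major.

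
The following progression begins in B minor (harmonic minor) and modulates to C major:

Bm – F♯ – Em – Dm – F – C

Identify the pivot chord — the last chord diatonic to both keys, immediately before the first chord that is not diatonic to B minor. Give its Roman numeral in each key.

Chords diatonic to B minor: Bm, C♯dim, Daug, Em, F♯, G, A♯dim.
Reading the progression, the first chord not in that set is Dm, so the modulation leaves B minor there.
The chord immediately before Dm is Em, which is diatonic to both keys: iv in B minor and iii in C major.

Em — iv in B minor, iii in C major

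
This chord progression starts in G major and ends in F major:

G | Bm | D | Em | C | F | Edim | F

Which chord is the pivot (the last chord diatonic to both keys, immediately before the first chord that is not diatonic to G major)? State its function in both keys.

C — IV in G major, V in F major

Chords diatonic to G major: G, Am, Bm, C, D, Em, F#dim.
Reading the progression, the first chord not in that set is F, so the modulation leaves G major there.
The chord immediately before F is C, which is diatonic to both keys: IV in G major and V in F major.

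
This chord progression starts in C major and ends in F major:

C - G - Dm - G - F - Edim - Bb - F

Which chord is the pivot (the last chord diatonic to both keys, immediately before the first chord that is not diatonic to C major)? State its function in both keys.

F — IV in C major, I in F major

Chords diatonic to C major: C, Dm, Em, F, G, Am, Bdim.
Reading the progression, the first chord not in that set is Edim, so the modulation leaves C major there.
The chord immediately before Edim is F, which is diatonic to both keys: IV in C major and I in F major.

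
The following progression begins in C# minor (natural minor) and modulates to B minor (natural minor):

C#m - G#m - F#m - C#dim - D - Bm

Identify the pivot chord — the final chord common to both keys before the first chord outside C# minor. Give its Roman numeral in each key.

Chords diatonic to C# minor: C#m, D#dim, E, F#m, G#m, A, B.
Reading the progression, the first chord not in that set is C#dim, so the modulation leaves C# minor there.
The chord immediately before C#dim is F#m, which is diatonic to both keys: iv in C# minor and v in B minor.

F#m — iv in C# minor, v in B minor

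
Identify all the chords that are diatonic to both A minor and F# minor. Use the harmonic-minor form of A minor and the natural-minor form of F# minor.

E, G#dim

Triads in A minor (harmonic minor): Am (i), Bdim (ii°), Caug (III+), Dm (iv), E (V), F (VI), G#dim (vii°).
Triads in F# minor (natural minor): F#m (i), G#dim (ii°), A (III), Bm (iv), C#m (v), D (VI), E (VII).
Shared triads with their functions: E (V in A minor, VII in F# minor); G#dim (vii° in A minor, ii° in F# minor).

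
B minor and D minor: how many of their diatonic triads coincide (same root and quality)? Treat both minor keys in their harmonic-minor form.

1

Diatonic triads of B minor (harmonic minor): Bm (i), C♯dim (ii°), Daug (III+), Em (iv), F♯ (V), G (VI), A♯dim (vii°).
Diatonic triads of D minor (harmonic minor): Dm (i), Edim (ii°), Faug (III+), Gm (iv), A (V), B♭ (VI), C♯dim (vii°).
Matching root and quality in both lists: C♯dim.
That gives 1 common triad.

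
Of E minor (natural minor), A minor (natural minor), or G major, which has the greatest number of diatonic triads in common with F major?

A minor

Triads of F major: F (I), Gm (ii), Am (iii), Bb (IV), C (V), Dm (vi), Edim (vii°).
E minor (natural minor) shares 2: Am, C.
A minor (natural minor) shares 4: F, Am, C, Dm.
G major shares 2: Am, C.
The most common triads (4) are shared with A minor.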